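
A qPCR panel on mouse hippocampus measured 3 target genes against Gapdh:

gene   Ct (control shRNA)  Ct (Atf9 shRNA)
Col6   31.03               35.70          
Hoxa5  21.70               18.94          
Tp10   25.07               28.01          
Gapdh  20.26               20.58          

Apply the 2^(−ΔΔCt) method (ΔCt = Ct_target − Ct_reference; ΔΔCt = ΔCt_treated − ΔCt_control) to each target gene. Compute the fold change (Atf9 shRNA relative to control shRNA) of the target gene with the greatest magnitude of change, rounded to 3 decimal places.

Col6: ΔΔCt = (35.70−20.58) − (31.03−20.26) = 15.12 − 10.77 = 4.35; fold change = 2^-4.35 = 0.049
Hoxa5: ΔΔCt = (18.94−20.58) − (21.70−20.26) = -1.64 − 1.44 = -3.08; fold change = 2^3.08 = 8.456
Tp10: ΔΔCt = (28.01−20.58) − (25.07−20.26) = 7.43 − 4.81 = 2.62; fold change = 2^-2.62 = 0.163
Col6 has the largest |ΔΔCt| = 4.35.

0.049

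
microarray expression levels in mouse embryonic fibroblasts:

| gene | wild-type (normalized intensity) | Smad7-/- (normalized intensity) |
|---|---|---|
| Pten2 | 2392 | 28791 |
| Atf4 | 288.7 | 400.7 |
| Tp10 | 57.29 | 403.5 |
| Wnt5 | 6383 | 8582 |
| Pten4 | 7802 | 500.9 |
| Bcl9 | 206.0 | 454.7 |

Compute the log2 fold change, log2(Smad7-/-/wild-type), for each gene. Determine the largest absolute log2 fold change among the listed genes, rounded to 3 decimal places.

3.961

log2(28791/2392) = 3.589  (Pten2)
log2(400.7/288.7) = 0.473  (Atf4)
log2(403.5/57.29) = 2.816  (Tp10)
log2(8582/6383) = 0.427  (Wnt5)
log2(500.9/7802) = -3.961  (Pten4)
log2(454.7/206.0) = 1.142  (Bcl9)
The largest magnitude belongs to Pten4.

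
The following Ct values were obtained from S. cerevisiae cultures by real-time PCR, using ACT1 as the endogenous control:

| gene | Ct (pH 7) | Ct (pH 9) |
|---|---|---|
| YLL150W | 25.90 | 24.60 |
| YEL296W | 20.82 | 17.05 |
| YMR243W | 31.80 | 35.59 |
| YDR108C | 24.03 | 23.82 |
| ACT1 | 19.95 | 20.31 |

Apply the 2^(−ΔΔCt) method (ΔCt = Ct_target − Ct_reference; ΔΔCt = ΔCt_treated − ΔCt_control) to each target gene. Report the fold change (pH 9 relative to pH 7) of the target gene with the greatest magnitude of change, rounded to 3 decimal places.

17.509

YLL150W: ΔΔCt = (24.60−20.31) − (25.90−19.95) = 4.29 − 5.95 = -1.66; fold change = 2^1.66 = 3.160
YEL296W: ΔΔCt = (17.05−20.31) − (20.82−19.95) = -3.26 − 0.87 = -4.13; fold change = 2^4.13 = 17.509
YMR243W: ΔΔCt = (35.59−20.31) − (31.80−19.95) = 15.28 − 11.85 = 3.43; fold change = 2^-3.43 = 0.093
YDR108C: ΔΔCt = (23.82−20.31) − (24.03−19.95) = 3.51 − 4.08 = -0.57; fold change = 2^0.57 = 1.485
YEL296W has the largest |ΔΔCt| = 4.13.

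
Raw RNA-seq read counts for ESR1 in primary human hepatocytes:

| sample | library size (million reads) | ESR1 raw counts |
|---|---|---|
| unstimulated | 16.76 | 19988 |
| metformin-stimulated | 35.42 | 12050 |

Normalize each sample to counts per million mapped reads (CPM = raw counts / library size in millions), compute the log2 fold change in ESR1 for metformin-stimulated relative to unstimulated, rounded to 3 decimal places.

-1.810

CPM(unstimulated) = 19988 / 16.76 = 1192.6014
CPM(metformin-stimulated) = 12050 / 35.42 = 340.2033
Fold change = 340.2033 / 1192.6014 = 0.28526
log2(0.28526) = -1.8096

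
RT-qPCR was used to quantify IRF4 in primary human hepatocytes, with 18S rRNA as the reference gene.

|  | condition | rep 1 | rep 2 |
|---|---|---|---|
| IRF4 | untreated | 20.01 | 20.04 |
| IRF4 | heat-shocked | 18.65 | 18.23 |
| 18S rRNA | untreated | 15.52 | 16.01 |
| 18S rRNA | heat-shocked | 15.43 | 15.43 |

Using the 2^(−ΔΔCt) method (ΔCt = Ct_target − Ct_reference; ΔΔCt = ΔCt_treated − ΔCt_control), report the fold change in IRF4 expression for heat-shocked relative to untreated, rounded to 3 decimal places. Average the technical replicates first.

Mean Ct: IRF4 untreated 20.025; IRF4 heat-shocked 18.440; 18S rRNA untreated 15.765; 18S rRNA heat-shocked 15.430
ΔCt(untreated) = 20.025 − 15.765 = 4.260
ΔCt(heat-shocked) = 18.440 − 15.430 = 3.010
ΔΔCt = 3.010 − 4.260 = -1.250
Fold change = 2^(−(-1.250)) = 2^1.250 = 2.3784

2.378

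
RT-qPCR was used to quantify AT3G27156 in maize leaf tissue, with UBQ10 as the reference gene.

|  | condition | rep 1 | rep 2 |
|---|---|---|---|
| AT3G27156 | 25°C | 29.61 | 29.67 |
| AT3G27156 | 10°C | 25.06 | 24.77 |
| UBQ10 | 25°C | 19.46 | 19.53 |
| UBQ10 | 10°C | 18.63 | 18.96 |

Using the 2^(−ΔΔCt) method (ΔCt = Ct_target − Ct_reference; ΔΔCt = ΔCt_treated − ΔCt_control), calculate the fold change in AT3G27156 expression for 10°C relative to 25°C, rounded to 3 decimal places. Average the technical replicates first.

16.280

Mean Ct: AT3G27156 25°C 29.640; AT3G27156 10°C 24.915; UBQ10 25°C 19.495; UBQ10 10°C 18.795
ΔCt(25°C) = 29.640 − 19.495 = 10.145
ΔCt(10°C) = 24.915 − 18.795 = 6.120
ΔΔCt = 6.120 − 10.145 = -4.025
Fold change = 2^(−(-4.025)) = 2^4.025 = 16.2797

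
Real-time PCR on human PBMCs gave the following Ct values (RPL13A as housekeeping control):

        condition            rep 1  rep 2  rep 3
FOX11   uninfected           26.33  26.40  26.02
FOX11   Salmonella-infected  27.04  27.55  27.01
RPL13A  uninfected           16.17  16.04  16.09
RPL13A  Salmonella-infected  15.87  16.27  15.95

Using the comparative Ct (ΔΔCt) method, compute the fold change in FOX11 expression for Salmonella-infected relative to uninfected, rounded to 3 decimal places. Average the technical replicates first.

Mean Ct: FOX11 uninfected 26.250; FOX11 Salmonella-infected 27.200; RPL13A uninfected 16.100; RPL13A Salmonella-infected 16.030
ΔCt(uninfected) = 26.250 − 16.100 = 10.150
ΔCt(Salmonella-infected) = 27.200 − 16.030 = 11.170
ΔΔCt = 11.170 − 10.150 = 1.020
Fold change = 2^(−1.020) = 0.4931

0.493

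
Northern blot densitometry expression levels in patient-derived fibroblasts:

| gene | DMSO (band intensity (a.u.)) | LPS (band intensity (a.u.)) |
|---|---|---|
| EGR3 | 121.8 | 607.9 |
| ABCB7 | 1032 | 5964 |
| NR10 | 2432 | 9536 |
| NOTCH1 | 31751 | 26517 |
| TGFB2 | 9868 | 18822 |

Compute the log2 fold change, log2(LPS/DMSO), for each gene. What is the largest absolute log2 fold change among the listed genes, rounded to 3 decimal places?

log2(607.9/121.8) = 2.319  (EGR3)
log2(5964/1032) = 2.531  (ABCB7)
log2(9536/2432) = 1.971  (NR10)
log2(26517/31751) = -0.260  (NOTCH1)
log2(18822/9868) = 0.932  (TGFB2)
The largest magnitude belongs to ABCB7.

2.531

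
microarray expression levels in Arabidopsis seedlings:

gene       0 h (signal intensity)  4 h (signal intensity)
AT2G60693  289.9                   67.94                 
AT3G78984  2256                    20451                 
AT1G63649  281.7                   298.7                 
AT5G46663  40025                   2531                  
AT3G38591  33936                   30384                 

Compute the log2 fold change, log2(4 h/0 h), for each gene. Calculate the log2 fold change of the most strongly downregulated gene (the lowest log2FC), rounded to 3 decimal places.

log2(67.94/289.9) = -2.093  (AT2G60693)
log2(20451/2256) = 3.180  (AT3G78984)
log2(298.7/281.7) = 0.085  (AT1G63649)
log2(2531/40025) = -3.983  (AT5G46663)
log2(30384/33936) = -0.160  (AT3G38591)
AT5G46663 is most strongly downregulated.

-3.983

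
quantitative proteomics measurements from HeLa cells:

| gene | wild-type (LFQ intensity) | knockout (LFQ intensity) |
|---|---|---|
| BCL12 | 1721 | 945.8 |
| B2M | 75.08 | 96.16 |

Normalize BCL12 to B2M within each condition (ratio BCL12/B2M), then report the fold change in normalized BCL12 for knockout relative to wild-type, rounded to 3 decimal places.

0.429

BCL12/B2M (wild-type) = 1721 / 75.08 = 22.922
BCL12/B2M (knockout) = 945.8 / 96.16 = 9.8357
Fold change = 9.8357 / 22.922 = 0.4291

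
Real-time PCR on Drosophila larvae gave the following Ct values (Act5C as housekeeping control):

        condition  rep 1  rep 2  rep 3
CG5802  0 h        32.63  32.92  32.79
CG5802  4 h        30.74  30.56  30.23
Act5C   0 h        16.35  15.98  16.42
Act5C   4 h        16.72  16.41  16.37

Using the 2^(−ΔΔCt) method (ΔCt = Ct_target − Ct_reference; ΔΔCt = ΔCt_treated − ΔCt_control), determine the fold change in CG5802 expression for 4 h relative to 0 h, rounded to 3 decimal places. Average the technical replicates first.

Mean Ct: CG5802 0 h 32.780; CG5802 4 h 30.510; Act5C 0 h 16.250; Act5C 4 h 16.500
ΔCt(0 h) = 32.780 − 16.250 = 16.530
ΔCt(4 h) = 30.510 − 16.500 = 14.010
ΔΔCt = 14.010 − 16.530 = -2.520
Fold change = 2^(−(-2.520)) = 2^2.520 = 5.7358

5.736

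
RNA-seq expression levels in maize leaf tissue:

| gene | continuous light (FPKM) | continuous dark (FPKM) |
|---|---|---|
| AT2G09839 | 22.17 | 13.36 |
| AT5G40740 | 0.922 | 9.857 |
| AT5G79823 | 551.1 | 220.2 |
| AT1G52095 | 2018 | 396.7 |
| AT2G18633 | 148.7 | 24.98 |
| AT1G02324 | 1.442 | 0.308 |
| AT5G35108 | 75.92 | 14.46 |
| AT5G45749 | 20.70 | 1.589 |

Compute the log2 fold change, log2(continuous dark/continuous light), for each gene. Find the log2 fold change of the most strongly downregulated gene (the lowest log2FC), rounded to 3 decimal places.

log2(13.36/22.17) = -0.731  (AT2G09839)
log2(9.857/0.922) = 3.418  (AT5G40740)
log2(220.2/551.1) = -1.323  (AT5G79823)
log2(396.7/2018) = -2.347  (AT1G52095)
log2(24.98/148.7) = -2.574  (AT2G18633)
log2(0.308/1.442) = -2.227  (AT1G02324)
log2(14.46/75.92) = -2.392  (AT5G35108)
log2(1.589/20.70) = -3.703  (AT5G45749)
AT5G45749 is most strongly downregulated.

-3.703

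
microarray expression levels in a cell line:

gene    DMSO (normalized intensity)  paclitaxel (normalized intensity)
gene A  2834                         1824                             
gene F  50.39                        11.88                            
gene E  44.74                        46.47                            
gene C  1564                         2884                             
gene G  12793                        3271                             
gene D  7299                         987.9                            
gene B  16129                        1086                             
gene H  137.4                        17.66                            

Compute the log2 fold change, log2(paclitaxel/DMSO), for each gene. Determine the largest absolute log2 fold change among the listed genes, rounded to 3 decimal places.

log2(1824/2834) = -0.636  (gene A)
log2(11.88/50.39) = -2.085  (gene F)
log2(46.47/44.74) = 0.055  (gene E)
log2(2884/1564) = 0.883  (gene C)
log2(3271/12793) = -1.968  (gene G)
log2(987.9/7299) = -2.885  (gene D)
log2(1086/16129) = -3.893  (gene B)
log2(17.66/137.4) = -2.960  (gene H)
The largest magnitude belongs to gene B.

3.893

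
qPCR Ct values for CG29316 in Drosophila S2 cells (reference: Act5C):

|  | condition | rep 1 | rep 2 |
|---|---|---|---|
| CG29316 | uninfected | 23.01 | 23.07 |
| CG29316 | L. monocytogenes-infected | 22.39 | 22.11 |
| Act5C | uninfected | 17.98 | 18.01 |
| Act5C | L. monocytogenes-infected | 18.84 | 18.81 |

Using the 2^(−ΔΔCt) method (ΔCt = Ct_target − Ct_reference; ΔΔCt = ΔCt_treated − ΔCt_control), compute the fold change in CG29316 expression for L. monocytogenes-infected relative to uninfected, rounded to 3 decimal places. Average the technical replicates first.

3.074

Mean Ct: CG29316 uninfected 23.040; CG29316 L. monocytogenes-infected 22.250; Act5C uninfected 17.995; Act5C L. monocytogenes-infected 18.825
ΔCt(uninfected) = 23.040 − 17.995 = 5.045
ΔCt(L. monocytogenes-infected) = 22.250 − 18.825 = 3.425
ΔΔCt = 3.425 − 5.045 = -1.620
Fold change = 2^(−(-1.620)) = 2^1.620 = 3.0738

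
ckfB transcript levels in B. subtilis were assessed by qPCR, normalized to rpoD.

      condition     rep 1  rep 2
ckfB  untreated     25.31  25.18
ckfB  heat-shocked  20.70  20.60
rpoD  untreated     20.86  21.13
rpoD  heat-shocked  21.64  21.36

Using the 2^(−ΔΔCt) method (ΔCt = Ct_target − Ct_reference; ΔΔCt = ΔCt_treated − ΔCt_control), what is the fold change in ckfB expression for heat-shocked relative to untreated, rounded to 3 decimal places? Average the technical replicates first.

Mean Ct: ckfB untreated 25.245; ckfB heat-shocked 20.650; rpoD untreated 20.995; rpoD heat-shocked 21.500
ΔCt(untreated) = 25.245 − 20.995 = 4.250
ΔCt(heat-shocked) = 20.650 − 21.500 = -0.850
ΔΔCt = -0.850 − 4.250 = -5.100
Fold change = 2^(−(-5.100)) = 2^5.100 = 34.2968

34.297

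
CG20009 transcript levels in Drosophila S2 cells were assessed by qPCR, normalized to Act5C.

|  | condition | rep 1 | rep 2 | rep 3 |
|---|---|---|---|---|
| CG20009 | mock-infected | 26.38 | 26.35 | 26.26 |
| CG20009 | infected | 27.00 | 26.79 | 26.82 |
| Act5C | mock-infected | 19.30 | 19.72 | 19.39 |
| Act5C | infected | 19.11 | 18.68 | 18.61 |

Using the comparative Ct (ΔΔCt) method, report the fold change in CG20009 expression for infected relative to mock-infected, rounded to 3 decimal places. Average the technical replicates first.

Mean Ct: CG20009 mock-infected 26.330; CG20009 infected 26.870; Act5C mock-infected 19.470; Act5C infected 18.800
ΔCt(mock-infected) = 26.330 − 19.470 = 6.860
ΔCt(infected) = 26.870 − 18.800 = 8.070
ΔΔCt = 8.070 − 6.860 = 1.210
Fold change = 2^(−1.210) = 0.4323

0.432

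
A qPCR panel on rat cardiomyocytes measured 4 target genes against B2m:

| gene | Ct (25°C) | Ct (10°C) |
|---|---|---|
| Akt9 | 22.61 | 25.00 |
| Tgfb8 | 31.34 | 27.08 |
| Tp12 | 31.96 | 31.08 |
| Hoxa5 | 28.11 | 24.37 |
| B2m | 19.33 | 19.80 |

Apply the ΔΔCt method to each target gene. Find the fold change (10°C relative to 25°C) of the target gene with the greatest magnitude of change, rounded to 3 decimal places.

Akt9: ΔΔCt = (25.00−19.80) − (22.61−19.33) = 5.20 − 3.28 = 1.92; fold change = 2^-1.92 = 0.264
Tgfb8: ΔΔCt = (27.08−19.80) − (31.34−19.33) = 7.28 − 12.01 = -4.73; fold change = 2^4.73 = 26.538
Tp12: ΔΔCt = (31.08−19.80) − (31.96−19.33) = 11.28 − 12.63 = -1.35; fold change = 2^1.35 = 2.549
Hoxa5: ΔΔCt = (24.37−19.80) − (28.11−19.33) = 4.57 − 8.78 = -4.21; fold change = 2^4.21 = 18.507
Tgfb8 has the largest |ΔΔCt| = 4.73.

26.538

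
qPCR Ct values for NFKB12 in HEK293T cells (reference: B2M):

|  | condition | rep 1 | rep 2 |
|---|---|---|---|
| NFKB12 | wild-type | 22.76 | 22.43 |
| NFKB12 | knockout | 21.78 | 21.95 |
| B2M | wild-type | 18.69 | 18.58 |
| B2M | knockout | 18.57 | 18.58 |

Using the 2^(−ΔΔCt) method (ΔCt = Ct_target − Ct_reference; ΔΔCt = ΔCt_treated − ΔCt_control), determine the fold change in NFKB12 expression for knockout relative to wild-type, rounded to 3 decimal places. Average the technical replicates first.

1.591

Mean Ct: NFKB12 wild-type 22.595; NFKB12 knockout 21.865; B2M wild-type 18.635; B2M knockout 18.575
ΔCt(wild-type) = 22.595 − 18.635 = 3.960
ΔCt(knockout) = 21.865 − 18.575 = 3.290
ΔΔCt = 3.290 − 3.960 = -0.670
Fold change = 2^(−(-0.670)) = 2^0.670 = 1.5911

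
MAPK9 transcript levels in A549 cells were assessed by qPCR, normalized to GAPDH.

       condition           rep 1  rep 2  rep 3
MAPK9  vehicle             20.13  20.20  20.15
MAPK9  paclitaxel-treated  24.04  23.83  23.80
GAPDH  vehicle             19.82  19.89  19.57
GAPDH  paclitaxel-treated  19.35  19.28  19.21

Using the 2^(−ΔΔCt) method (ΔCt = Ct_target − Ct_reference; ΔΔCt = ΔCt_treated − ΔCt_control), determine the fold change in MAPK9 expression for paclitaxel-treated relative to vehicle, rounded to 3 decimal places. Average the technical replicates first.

Mean Ct: MAPK9 vehicle 20.160; MAPK9 paclitaxel-treated 23.890; GAPDH vehicle 19.760; GAPDH paclitaxel-treated 19.280
ΔCt(vehicle) = 20.160 − 19.760 = 0.400
ΔCt(paclitaxel-treated) = 23.890 − 19.280 = 4.610
ΔΔCt = 4.610 − 0.400 = 4.210
Fold change = 2^(−4.210) = 0.0540

0.054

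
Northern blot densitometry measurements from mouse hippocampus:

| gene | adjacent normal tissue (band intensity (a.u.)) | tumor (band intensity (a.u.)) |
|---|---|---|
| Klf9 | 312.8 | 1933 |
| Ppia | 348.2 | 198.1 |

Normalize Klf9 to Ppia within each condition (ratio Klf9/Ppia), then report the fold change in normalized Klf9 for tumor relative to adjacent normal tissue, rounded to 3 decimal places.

10.862

Klf9/Ppia (adjacent normal tissue) = 312.8 / 348.2 = 0.89833
Klf9/Ppia (tumor) = 1933 / 198.1 = 9.7577
Fold change = 9.7577 / 0.89833 = 10.8620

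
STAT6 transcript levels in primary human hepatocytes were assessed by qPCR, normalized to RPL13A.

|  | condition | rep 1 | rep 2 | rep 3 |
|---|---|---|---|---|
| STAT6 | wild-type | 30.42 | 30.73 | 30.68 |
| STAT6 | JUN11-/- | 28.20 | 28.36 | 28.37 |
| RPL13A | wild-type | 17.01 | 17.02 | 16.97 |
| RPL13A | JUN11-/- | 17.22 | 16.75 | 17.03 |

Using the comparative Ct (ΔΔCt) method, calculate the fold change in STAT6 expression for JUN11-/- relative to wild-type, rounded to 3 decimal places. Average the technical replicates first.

4.925

Mean Ct: STAT6 wild-type 30.610; STAT6 JUN11-/- 28.310; RPL13A wild-type 17.000; RPL13A JUN11-/- 17.000
ΔCt(wild-type) = 30.610 − 17.000 = 13.610
ΔCt(JUN11-/-) = 28.310 − 17.000 = 11.310
ΔΔCt = 11.310 − 13.610 = -2.300
Fold change = 2^(−(-2.300)) = 2^2.300 = 4.9246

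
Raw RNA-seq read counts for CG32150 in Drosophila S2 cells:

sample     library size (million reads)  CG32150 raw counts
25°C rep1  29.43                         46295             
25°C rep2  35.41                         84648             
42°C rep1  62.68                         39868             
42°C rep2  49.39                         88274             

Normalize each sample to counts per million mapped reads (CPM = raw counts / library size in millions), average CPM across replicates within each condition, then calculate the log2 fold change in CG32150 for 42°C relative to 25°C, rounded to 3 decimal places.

CPM(25°C rep1) = 46295 / 29.43 = 1573.0547
CPM(25°C rep2) = 84648 / 35.41 = 2390.5112
CPM(42°C rep1) = 39868 / 62.68 = 636.0562
CPM(42°C rep2) = 88274 / 49.39 = 1787.2849
mean CPM(25°C) = 1981.7829; mean CPM(42°C) = 1211.6705
Fold change = 1211.6705 / 1981.7829 = 0.61140
log2(0.61140) = -0.7098

-0.710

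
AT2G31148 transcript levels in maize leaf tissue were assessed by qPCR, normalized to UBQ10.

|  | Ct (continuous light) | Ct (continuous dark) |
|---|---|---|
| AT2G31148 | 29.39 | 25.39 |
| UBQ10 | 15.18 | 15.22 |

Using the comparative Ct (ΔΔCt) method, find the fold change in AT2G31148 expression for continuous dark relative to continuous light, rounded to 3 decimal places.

16.450

ΔCt(continuous light) = 29.390 − 15.180 = 14.210
ΔCt(continuous dark) = 25.390 − 15.220 = 10.170
ΔΔCt = 10.170 − 14.210 = -4.040
Fold change = 2^(−(-4.040)) = 2^4.040 = 16.4498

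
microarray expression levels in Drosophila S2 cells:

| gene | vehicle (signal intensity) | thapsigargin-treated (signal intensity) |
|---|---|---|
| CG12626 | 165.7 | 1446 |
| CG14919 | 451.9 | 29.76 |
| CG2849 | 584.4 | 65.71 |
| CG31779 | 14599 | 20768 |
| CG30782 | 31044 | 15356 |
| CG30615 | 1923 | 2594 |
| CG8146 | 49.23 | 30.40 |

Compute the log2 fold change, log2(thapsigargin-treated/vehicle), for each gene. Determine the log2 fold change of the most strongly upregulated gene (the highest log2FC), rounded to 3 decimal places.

log2(1446/165.7) = 3.125  (CG12626)
log2(29.76/451.9) = -3.925  (CG14919)
log2(65.71/584.4) = -3.153  (CG2849)
log2(20768/14599) = 0.508  (CG31779)
log2(15356/31044) = -1.016  (CG30782)
log2(2594/1923) = 0.432  (CG30615)
log2(30.40/49.23) = -0.695  (CG8146)
CG12626 is most strongly upregulated.

3.125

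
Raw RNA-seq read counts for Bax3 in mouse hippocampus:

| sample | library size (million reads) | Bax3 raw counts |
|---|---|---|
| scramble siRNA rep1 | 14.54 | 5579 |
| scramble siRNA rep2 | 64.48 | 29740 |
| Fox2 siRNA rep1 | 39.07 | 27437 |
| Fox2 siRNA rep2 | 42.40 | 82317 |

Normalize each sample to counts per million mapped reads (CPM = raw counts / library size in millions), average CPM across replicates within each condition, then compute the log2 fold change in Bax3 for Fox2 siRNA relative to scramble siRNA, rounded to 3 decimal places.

CPM(scramble siRNA rep1) = 5579 / 14.54 = 383.7001
CPM(scramble siRNA rep2) = 29740 / 64.48 = 461.2283
CPM(Fox2 siRNA rep1) = 27437 / 39.07 = 702.2524
CPM(Fox2 siRNA rep2) = 82317 / 42.40 = 1941.4387
mean CPM(scramble siRNA) = 422.4642; mean CPM(Fox2 siRNA) = 1321.8455
Fold change = 1321.8455 / 422.4642 = 3.12889
log2(3.12889) = 1.6457

1.646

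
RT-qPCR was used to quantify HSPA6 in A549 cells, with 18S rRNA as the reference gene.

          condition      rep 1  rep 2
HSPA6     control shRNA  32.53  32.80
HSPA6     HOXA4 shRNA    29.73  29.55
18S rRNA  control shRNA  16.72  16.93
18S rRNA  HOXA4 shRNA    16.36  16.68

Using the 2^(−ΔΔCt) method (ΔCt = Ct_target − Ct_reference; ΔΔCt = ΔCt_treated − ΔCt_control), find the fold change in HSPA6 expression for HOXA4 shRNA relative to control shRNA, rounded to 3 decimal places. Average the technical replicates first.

6.589

Mean Ct: HSPA6 control shRNA 32.665; HSPA6 HOXA4 shRNA 29.640; 18S rRNA control shRNA 16.825; 18S rRNA HOXA4 shRNA 16.520
ΔCt(control shRNA) = 32.665 − 16.825 = 15.840
ΔCt(HOXA4 shRNA) = 29.640 − 16.520 = 13.120
ΔΔCt = 13.120 − 15.840 = -2.720
Fold change = 2^(−(-2.720)) = 2^2.720 = 6.5887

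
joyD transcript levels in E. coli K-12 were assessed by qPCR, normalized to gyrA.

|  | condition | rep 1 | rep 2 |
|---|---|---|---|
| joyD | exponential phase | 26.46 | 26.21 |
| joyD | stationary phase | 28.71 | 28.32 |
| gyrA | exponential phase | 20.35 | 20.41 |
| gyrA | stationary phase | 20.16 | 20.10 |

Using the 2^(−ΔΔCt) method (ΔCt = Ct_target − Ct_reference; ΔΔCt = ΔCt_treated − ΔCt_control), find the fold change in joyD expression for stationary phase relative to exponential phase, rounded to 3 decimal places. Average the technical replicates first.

0.186

Mean Ct: joyD exponential phase 26.335; joyD stationary phase 28.515; gyrA exponential phase 20.380; gyrA stationary phase 20.130
ΔCt(exponential phase) = 26.335 − 20.380 = 5.955
ΔCt(stationary phase) = 28.515 − 20.130 = 8.385
ΔΔCt = 8.385 − 5.955 = 2.430
Fold change = 2^(−2.430) = 0.1856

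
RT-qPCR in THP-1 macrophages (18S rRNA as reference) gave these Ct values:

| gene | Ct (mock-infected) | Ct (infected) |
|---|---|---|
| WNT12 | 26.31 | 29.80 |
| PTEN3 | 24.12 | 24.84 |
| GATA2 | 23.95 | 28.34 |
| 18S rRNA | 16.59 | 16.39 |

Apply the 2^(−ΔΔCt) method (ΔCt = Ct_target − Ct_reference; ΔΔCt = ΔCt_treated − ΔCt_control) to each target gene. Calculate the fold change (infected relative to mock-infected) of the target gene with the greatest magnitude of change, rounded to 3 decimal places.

0.042

WNT12: ΔΔCt = (29.80−16.39) − (26.31−16.59) = 13.41 − 9.72 = 3.69; fold change = 2^-3.69 = 0.077
PTEN3: ΔΔCt = (24.84−16.39) − (24.12−16.59) = 8.45 − 7.53 = 0.92; fold change = 2^-0.92 = 0.529
GATA2: ΔΔCt = (28.34−16.39) − (23.95−16.59) = 11.95 − 7.36 = 4.59; fold change = 2^-4.59 = 0.042
GATA2 has the largest |ΔΔCt| = 4.59.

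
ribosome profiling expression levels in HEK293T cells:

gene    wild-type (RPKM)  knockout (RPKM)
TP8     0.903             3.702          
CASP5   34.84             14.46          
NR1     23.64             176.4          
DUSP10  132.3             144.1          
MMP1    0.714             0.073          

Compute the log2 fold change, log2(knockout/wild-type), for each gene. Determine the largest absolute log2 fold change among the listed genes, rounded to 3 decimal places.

3.290

log2(3.702/0.903) = 2.036  (TP8)
log2(14.46/34.84) = -1.269  (CASP5)
log2(176.4/23.64) = 2.900  (NR1)
log2(144.1/132.3) = 0.123  (DUSP10)
log2(0.073/0.714) = -3.290  (MMP1)
The largest magnitude belongs to MMP1.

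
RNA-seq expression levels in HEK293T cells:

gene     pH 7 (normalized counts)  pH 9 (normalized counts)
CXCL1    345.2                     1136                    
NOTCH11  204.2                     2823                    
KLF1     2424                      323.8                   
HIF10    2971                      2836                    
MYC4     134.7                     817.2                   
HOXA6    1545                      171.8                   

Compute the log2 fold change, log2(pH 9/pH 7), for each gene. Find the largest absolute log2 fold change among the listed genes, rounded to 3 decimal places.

log2(1136/345.2) = 1.718  (CXCL1)
log2(2823/204.2) = 3.789  (NOTCH11)
log2(323.8/2424) = -2.904  (KLF1)
log2(2836/2971) = -0.067  (HIF10)
log2(817.2/134.7) = 2.601  (MYC4)
log2(171.8/1545) = -3.169  (HOXA6)
The largest magnitude belongs to NOTCH11.

3.789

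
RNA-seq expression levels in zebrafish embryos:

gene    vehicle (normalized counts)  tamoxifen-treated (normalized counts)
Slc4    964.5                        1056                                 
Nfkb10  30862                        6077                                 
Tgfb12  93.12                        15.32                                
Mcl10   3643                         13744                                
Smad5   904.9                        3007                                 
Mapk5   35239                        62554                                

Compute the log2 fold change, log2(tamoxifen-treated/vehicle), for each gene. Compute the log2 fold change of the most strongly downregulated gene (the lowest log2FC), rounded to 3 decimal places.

log2(1056/964.5) = 0.131  (Slc4)
log2(6077/30862) = -2.344  (Nfkb10)
log2(15.32/93.12) = -2.604  (Tgfb12)
log2(13744/3643) = 1.916  (Mcl10)
log2(3007/904.9) = 1.732  (Smad5)
log2(62554/35239) = 0.828  (Mapk5)
Tgfb12 is most strongly downregulated.

-2.604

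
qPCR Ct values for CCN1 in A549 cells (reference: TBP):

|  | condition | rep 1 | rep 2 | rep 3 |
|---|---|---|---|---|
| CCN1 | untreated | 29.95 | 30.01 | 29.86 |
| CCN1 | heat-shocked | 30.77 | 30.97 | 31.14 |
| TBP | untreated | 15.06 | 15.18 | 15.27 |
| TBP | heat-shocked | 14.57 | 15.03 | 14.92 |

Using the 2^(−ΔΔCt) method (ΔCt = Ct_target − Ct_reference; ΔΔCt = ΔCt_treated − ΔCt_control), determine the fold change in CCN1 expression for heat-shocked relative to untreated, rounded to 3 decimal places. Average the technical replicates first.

Mean Ct: CCN1 untreated 29.940; CCN1 heat-shocked 30.960; TBP untreated 15.170; TBP heat-shocked 14.840
ΔCt(untreated) = 29.940 − 15.170 = 14.770
ΔCt(heat-shocked) = 30.960 − 14.840 = 16.120
ΔΔCt = 16.120 − 14.770 = 1.350
Fold change = 2^(−1.350) = 0.3923

0.392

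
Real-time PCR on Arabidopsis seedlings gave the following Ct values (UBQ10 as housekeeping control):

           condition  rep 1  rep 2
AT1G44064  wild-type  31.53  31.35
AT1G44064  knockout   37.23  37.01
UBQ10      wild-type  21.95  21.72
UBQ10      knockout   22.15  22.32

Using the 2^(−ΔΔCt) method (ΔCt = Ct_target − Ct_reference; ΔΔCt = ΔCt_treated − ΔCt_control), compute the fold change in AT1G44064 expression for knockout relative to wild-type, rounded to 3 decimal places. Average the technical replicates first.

0.026

Mean Ct: AT1G44064 wild-type 31.440; AT1G44064 knockout 37.120; UBQ10 wild-type 21.835; UBQ10 knockout 22.235
ΔCt(wild-type) = 31.440 − 21.835 = 9.605
ΔCt(knockout) = 37.120 − 22.235 = 14.885
ΔΔCt = 14.885 − 9.605 = 5.280
Fold change = 2^(−5.280) = 0.0257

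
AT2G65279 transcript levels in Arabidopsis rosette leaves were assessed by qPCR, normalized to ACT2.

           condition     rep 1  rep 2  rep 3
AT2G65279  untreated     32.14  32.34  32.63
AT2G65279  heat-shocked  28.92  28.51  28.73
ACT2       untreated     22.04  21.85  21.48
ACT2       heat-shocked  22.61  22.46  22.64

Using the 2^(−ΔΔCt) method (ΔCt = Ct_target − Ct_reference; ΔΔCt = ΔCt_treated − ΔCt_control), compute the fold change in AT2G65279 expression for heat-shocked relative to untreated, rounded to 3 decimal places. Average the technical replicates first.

Mean Ct: AT2G65279 untreated 32.370; AT2G65279 heat-shocked 28.720; ACT2 untreated 21.790; ACT2 heat-shocked 22.570
ΔCt(untreated) = 32.370 − 21.790 = 10.580
ΔCt(heat-shocked) = 28.720 − 22.570 = 6.150
ΔΔCt = 6.150 − 10.580 = -4.430
Fold change = 2^(−(-4.430)) = 2^4.430 = 21.5557

21.556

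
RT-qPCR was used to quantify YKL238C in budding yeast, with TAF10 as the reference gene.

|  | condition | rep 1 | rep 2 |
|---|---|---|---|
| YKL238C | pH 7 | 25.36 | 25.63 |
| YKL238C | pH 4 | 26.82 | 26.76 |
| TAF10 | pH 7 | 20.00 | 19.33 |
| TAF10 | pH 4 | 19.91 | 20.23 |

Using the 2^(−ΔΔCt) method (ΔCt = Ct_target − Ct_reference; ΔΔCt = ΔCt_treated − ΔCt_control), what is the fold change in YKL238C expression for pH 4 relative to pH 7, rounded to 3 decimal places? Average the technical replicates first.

0.540

Mean Ct: YKL238C pH 7 25.495; YKL238C pH 4 26.790; TAF10 pH 7 19.665; TAF10 pH 4 20.070
ΔCt(pH 7) = 25.495 − 19.665 = 5.830
ΔCt(pH 4) = 26.790 − 20.070 = 6.720
ΔΔCt = 6.720 − 5.830 = 0.890
Fold change = 2^(−0.890) = 0.5396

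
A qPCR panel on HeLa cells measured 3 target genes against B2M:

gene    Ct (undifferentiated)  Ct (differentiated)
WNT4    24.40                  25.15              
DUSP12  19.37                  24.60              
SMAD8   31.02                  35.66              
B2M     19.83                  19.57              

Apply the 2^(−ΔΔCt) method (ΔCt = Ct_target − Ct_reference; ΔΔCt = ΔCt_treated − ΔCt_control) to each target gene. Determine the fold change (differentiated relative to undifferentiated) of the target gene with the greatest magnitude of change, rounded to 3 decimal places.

0.022

WNT4: ΔΔCt = (25.15−19.57) − (24.40−19.83) = 5.58 − 4.57 = 1.01; fold change = 2^-1.01 = 0.497
DUSP12: ΔΔCt = (24.60−19.57) − (19.37−19.83) = 5.03 − (-0.46) = 5.49; fold change = 2^-5.49 = 0.022
SMAD8: ΔΔCt = (35.66−19.57) − (31.02−19.83) = 16.09 − 11.19 = 4.90; fold change = 2^-4.90 = 0.033
DUSP12 has the largest |ΔΔCt| = 5.49.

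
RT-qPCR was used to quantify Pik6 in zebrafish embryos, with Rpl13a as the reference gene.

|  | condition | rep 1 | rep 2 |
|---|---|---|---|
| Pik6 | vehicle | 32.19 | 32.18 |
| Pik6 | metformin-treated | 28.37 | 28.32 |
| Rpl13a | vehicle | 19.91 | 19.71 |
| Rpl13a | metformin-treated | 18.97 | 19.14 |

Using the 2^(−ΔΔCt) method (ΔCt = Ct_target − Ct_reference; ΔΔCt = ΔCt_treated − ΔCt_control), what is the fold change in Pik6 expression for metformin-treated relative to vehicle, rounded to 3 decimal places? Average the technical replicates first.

Mean Ct: Pik6 vehicle 32.185; Pik6 metformin-treated 28.345; Rpl13a vehicle 19.810; Rpl13a metformin-treated 19.055
ΔCt(vehicle) = 32.185 − 19.810 = 12.375
ΔCt(metformin-treated) = 28.345 − 19.055 = 9.290
ΔΔCt = 9.290 − 12.375 = -3.085
Fold change = 2^(−(-3.085)) = 2^3.085 = 8.4855

8.486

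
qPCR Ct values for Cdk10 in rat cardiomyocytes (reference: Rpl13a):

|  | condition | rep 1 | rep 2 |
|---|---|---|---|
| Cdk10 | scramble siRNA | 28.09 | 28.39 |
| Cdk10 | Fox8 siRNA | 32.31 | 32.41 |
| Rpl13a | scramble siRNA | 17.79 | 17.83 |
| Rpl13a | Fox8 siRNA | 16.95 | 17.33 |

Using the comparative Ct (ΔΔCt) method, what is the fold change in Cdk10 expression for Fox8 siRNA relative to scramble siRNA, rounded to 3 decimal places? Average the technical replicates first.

Mean Ct: Cdk10 scramble siRNA 28.240; Cdk10 Fox8 siRNA 32.360; Rpl13a scramble siRNA 17.810; Rpl13a Fox8 siRNA 17.140
ΔCt(scramble siRNA) = 28.240 − 17.810 = 10.430
ΔCt(Fox8 siRNA) = 32.360 − 17.140 = 15.220
ΔΔCt = 15.220 − 10.430 = 4.790
Fold change = 2^(−4.790) = 0.0361

0.036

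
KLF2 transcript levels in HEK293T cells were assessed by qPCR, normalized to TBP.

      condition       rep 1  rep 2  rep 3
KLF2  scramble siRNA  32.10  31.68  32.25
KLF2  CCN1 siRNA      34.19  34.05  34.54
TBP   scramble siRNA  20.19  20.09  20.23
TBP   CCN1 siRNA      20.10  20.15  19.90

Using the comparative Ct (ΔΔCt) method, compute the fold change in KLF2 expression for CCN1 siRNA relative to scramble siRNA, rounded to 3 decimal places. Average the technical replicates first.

Mean Ct: KLF2 scramble siRNA 32.010; KLF2 CCN1 siRNA 34.260; TBP scramble siRNA 20.170; TBP CCN1 siRNA 20.050
ΔCt(scramble siRNA) = 32.010 − 20.170 = 11.840
ΔCt(CCN1 siRNA) = 34.260 − 20.050 = 14.210
ΔΔCt = 14.210 − 11.840 = 2.370
Fold change = 2^(−2.370) = 0.1934

0.193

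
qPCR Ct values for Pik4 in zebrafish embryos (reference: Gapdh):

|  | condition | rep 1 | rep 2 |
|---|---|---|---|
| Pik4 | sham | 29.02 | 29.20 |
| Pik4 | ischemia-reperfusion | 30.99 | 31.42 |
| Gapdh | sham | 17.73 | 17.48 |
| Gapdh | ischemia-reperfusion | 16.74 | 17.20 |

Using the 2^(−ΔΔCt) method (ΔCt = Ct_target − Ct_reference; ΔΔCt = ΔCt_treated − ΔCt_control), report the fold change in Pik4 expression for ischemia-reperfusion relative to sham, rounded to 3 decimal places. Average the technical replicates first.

Mean Ct: Pik4 sham 29.110; Pik4 ischemia-reperfusion 31.205; Gapdh sham 17.605; Gapdh ischemia-reperfusion 16.970
ΔCt(sham) = 29.110 − 17.605 = 11.505
ΔCt(ischemia-reperfusion) = 31.205 − 16.970 = 14.235
ΔΔCt = 14.235 − 11.505 = 2.730
Fold change = 2^(−2.730) = 0.1507

0.151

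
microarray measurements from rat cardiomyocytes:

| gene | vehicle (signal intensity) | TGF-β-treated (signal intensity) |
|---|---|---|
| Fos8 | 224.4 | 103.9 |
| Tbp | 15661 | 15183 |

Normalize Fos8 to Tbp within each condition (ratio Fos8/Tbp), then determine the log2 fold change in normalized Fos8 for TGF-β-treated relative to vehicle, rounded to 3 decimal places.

-1.066

Fos8/Tbp (vehicle) = 224.4 / 15661 = 0.014329
Fos8/Tbp (TGF-β-treated) = 103.9 / 15183 = 0.0068432
Fold change = 0.0068432 / 0.014329 = 0.4776
log2(0.4776) = -1.0662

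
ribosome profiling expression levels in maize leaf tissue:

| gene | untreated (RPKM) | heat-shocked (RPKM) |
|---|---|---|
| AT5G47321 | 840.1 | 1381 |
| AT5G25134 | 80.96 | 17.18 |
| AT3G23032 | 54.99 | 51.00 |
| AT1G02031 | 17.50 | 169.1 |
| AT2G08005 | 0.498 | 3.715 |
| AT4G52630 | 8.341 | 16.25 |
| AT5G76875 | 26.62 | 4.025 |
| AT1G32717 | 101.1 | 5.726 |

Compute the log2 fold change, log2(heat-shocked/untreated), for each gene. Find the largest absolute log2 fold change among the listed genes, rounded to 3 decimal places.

log2(1381/840.1) = 0.717  (AT5G47321)
log2(17.18/80.96) = -2.236  (AT5G25134)
log2(51.00/54.99) = -0.109  (AT3G23032)
log2(169.1/17.50) = 3.272  (AT1G02031)
log2(3.715/0.498) = 2.899  (AT2G08005)
log2(16.25/8.341) = 0.962  (AT4G52630)
log2(4.025/26.62) = -2.725  (AT5G76875)
log2(5.726/101.1) = -4.142  (AT1G32717)
The largest magnitude belongs to AT1G32717.

4.142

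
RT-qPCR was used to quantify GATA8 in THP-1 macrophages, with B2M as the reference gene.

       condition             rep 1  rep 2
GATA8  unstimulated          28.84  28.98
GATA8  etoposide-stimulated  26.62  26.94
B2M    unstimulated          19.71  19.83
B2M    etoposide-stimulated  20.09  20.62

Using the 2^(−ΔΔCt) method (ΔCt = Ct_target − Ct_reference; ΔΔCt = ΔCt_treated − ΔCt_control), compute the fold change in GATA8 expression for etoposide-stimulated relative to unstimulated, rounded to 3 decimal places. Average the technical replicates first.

Mean Ct: GATA8 unstimulated 28.910; GATA8 etoposide-stimulated 26.780; B2M unstimulated 19.770; B2M etoposide-stimulated 20.355
ΔCt(unstimulated) = 28.910 − 19.770 = 9.140
ΔCt(etoposide-stimulated) = 26.780 − 20.355 = 6.425
ΔΔCt = 6.425 − 9.140 = -2.715
Fold change = 2^(−(-2.715)) = 2^2.715 = 6.5659

6.566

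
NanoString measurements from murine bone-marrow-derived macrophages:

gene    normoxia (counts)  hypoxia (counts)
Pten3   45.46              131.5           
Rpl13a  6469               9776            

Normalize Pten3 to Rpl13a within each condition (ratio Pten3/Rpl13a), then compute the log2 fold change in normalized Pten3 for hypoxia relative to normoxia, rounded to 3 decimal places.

Pten3/Rpl13a (normoxia) = 45.46 / 6469 = 0.0070274
Pten3/Rpl13a (hypoxia) = 131.5 / 9776 = 0.013451
Fold change = 0.013451 / 0.0070274 = 1.9141
log2(1.9141) = 0.9367

0.937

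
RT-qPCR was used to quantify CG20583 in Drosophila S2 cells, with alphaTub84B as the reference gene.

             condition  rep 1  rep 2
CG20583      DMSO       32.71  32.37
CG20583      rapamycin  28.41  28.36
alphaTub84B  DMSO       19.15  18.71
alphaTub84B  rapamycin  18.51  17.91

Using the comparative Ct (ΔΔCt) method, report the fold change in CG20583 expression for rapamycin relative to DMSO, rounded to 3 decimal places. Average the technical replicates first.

10.815

Mean Ct: CG20583 DMSO 32.540; CG20583 rapamycin 28.385; alphaTub84B DMSO 18.930; alphaTub84B rapamycin 18.210
ΔCt(DMSO) = 32.540 − 18.930 = 13.610
ΔCt(rapamycin) = 28.385 − 18.210 = 10.175
ΔΔCt = 10.175 − 13.610 = -3.435
Fold change = 2^(−(-3.435)) = 2^3.435 = 10.8153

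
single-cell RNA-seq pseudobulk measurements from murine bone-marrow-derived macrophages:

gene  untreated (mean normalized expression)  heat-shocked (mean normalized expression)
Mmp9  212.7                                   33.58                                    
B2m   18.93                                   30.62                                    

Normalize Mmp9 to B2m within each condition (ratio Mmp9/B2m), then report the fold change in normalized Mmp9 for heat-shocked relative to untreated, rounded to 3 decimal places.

Mmp9/B2m (untreated) = 212.7 / 18.93 = 11.236
Mmp9/B2m (heat-shocked) = 33.58 / 30.62 = 1.0967
Fold change = 1.0967 / 11.236 = 0.0976

0.098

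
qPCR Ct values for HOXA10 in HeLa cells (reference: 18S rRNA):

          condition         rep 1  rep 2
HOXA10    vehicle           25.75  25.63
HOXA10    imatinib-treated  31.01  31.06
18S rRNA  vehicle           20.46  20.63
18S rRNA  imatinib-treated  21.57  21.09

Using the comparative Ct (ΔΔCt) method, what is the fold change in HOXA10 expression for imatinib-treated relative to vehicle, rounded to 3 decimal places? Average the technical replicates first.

Mean Ct: HOXA10 vehicle 25.690; HOXA10 imatinib-treated 31.035; 18S rRNA vehicle 20.545; 18S rRNA imatinib-treated 21.330
ΔCt(vehicle) = 25.690 − 20.545 = 5.145
ΔCt(imatinib-treated) = 31.035 − 21.330 = 9.705
ΔΔCt = 9.705 − 5.145 = 4.560
Fold change = 2^(−4.560) = 0.0424

0.042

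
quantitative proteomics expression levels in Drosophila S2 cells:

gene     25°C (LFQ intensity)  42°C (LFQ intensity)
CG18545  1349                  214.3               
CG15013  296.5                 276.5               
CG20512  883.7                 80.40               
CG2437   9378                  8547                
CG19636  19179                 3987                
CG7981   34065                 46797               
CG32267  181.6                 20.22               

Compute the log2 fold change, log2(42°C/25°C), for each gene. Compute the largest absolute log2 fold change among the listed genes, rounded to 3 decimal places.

3.458

log2(214.3/1349) = -2.654  (CG18545)
log2(276.5/296.5) = -0.101  (CG15013)
log2(80.40/883.7) = -3.458  (CG20512)
log2(8547/9378) = -0.134  (CG2437)
log2(3987/19179) = -2.266  (CG19636)
log2(46797/34065) = 0.458  (CG7981)
log2(20.22/181.6) = -3.167  (CG32267)
The largest magnitude belongs to CG20512.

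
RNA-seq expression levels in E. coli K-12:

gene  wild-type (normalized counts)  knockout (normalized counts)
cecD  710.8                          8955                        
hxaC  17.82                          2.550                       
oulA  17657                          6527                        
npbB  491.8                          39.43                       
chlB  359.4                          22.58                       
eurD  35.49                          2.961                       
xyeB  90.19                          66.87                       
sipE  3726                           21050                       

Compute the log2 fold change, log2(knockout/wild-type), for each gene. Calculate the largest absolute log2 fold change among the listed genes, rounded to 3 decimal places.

log2(8955/710.8) = 3.655  (cecD)
log2(2.550/17.82) = -2.805  (hxaC)
log2(6527/17657) = -1.436  (oulA)
log2(39.43/491.8) = -3.641  (npbB)
log2(22.58/359.4) = -3.992  (chlB)
log2(2.961/35.49) = -3.583  (eurD)
log2(66.87/90.19) = -0.432  (xyeB)
log2(21050/3726) = 2.498  (sipE)
The largest magnitude belongs to chlB.

3.992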